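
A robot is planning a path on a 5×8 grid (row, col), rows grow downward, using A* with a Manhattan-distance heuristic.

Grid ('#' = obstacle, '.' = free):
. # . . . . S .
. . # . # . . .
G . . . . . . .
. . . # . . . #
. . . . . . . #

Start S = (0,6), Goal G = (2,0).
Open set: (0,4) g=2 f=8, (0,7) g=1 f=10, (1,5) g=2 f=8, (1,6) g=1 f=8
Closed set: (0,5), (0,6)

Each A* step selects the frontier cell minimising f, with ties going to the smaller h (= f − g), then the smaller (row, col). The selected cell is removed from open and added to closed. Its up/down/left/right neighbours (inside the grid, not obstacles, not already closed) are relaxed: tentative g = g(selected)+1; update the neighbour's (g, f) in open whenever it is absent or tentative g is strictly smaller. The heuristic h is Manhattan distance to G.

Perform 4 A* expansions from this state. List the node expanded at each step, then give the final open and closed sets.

order=[(0,4) → (0,3) → (0,2) → (1,3)]; open=[(0,7) g=1 f=10, (1,5) g=2 f=8, (1,6) g=1 f=8, (2,3) g=5 f=8]; closed=[(0,2), (0,3), (0,4), (0,5), (0,6), (1,3)]

step 1: expand (0,4) (f=8, h=6) → closed; open now [(0,3) g=3 f=8, (0,7) g=1 f=10, (1,5) g=2 f=8, (1,6) g=1 f=8]
step 2: expand (0,3) (f=8, h=5) → closed; open now [(0,2) g=4 f=8, (0,7) g=1 f=10, (1,3) g=4 f=8, (1,5) g=2 f=8, (1,6) g=1 f=8]
step 3: expand (0,2) (f=8, h=4) → closed; open now [(0,7) g=1 f=10, (1,3) g=4 f=8, (1,5) g=2 f=8, (1,6) g=1 f=8]
step 4: expand (1,3) (f=8, h=4) → closed; open now [(0,7) g=1 f=10, (1,5) g=2 f=8, (1,6) g=1 f=8, (2,3) g=5 f=8]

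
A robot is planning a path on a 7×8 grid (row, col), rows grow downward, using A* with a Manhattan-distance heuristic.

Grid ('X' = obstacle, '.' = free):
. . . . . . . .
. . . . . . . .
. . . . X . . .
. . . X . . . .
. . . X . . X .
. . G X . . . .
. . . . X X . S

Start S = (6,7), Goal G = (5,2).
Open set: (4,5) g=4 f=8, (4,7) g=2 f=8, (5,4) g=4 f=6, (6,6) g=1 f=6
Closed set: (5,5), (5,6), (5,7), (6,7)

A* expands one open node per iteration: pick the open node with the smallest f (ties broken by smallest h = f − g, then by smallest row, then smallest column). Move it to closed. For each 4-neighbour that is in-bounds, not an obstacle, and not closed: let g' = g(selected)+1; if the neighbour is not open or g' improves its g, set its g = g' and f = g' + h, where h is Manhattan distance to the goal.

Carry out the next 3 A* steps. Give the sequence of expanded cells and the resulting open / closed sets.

step 1: expand (5,4) (f=6, h=2) → closed; open now [(4,4) g=5 f=8, (4,5) g=4 f=8, (4,7) g=2 f=8, (6,6) g=1 f=6]
step 2: expand (6,6) (f=6, h=5) → closed; open now [(4,4) g=5 f=8, (4,5) g=4 f=8, (4,7) g=2 f=8]
step 3: expand (4,4) (f=8, h=3) → closed; open now [(3,4) g=6 f=10, (4,5) g=4 f=8, (4,7) g=2 f=8]

order=[(5,4) → (6,6) → (4,4)]; open=[(3,4) g=6 f=10, (4,5) g=4 f=8, (4,7) g=2 f=8]; closed=[(4,4), (5,4), (5,5), (5,6), (5,7), (6,6), (6,7)]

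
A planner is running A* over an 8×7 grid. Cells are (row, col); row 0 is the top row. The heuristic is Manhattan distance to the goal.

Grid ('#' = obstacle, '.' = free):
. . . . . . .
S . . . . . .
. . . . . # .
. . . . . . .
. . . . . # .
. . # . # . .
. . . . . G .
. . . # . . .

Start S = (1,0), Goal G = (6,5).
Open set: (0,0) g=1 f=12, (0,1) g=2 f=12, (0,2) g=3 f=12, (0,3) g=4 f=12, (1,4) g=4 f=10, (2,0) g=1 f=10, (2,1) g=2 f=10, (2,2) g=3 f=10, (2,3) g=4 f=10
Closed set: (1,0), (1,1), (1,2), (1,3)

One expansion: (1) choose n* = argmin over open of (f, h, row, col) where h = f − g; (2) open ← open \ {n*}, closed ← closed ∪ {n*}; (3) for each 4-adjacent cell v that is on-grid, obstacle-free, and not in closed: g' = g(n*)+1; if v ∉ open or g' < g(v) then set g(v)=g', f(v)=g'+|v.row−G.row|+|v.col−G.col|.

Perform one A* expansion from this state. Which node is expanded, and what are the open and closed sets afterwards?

expanded=(1,4); open=[(0,0) g=1 f=12, (0,1) g=2 f=12, (0,2) g=3 f=12, (0,3) g=4 f=12, (0,4) g=5 f=12, (1,5) g=5 f=10, (2,0) g=1 f=10, (2,1) g=2 f=10, (2,2) g=3 f=10, (2,3) g=4 f=10, (2,4) g=5 f=10]; closed=[(1,0), (1,1), (1,2), (1,3), (1,4)]

step 1: expand (1,4) (f=10, h=6) → closed; open now [(0,0) g=1 f=12, (0,1) g=2 f=12, (0,2) g=3 f=12, (0,3) g=4 f=12, (0,4) g=5 f=12, (1,5) g=5 f=10, (2,0) g=1 f=10, (2,1) g=2 f=10, (2,2) g=3 f=10, (2,3) g=4 f=10, (2,4) g=5 f=10]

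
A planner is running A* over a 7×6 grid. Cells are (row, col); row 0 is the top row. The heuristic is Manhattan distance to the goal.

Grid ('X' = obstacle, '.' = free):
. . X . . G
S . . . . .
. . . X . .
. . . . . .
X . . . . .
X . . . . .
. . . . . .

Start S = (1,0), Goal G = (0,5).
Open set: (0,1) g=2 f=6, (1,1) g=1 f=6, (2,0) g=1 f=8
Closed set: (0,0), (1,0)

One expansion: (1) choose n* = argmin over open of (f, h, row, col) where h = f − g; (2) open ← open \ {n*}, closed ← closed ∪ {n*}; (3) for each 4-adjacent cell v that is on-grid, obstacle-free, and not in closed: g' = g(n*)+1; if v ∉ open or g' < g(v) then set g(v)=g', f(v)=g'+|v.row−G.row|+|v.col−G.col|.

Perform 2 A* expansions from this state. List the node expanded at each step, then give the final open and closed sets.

step 1: expand (0,1) (f=6, h=4) → closed; open now [(1,1) g=1 f=6, (2,0) g=1 f=8]
step 2: expand (1,1) (f=6, h=5) → closed; open now [(1,2) g=2 f=6, (2,0) g=1 f=8, (2,1) g=2 f=8]

order=[(0,1) → (1,1)]; open=[(1,2) g=2 f=6, (2,0) g=1 f=8, (2,1) g=2 f=8]; closed=[(0,0), (0,1), (1,0), (1,1)]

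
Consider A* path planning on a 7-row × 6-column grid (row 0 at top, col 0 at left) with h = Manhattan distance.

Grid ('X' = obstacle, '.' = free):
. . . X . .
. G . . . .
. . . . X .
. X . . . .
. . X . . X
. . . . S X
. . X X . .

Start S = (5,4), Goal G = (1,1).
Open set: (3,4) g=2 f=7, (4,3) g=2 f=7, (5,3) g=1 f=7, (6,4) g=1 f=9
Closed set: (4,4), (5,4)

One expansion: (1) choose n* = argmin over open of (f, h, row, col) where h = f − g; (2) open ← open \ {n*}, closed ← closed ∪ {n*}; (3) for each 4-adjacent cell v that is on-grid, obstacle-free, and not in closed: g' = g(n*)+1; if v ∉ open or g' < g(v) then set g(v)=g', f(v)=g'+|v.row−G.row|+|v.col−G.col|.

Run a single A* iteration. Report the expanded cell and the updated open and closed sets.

expanded=(3,4); open=[(3,3) g=3 f=7, (3,5) g=3 f=9, (4,3) g=2 f=7, (5,3) g=1 f=7, (6,4) g=1 f=9]; closed=[(3,4), (4,4), (5,4)]

step 1: expand (3,4) (f=7, h=5) → closed; open now [(3,3) g=3 f=7, (3,5) g=3 f=9, (4,3) g=2 f=7, (5,3) g=1 f=7, (6,4) g=1 f=9]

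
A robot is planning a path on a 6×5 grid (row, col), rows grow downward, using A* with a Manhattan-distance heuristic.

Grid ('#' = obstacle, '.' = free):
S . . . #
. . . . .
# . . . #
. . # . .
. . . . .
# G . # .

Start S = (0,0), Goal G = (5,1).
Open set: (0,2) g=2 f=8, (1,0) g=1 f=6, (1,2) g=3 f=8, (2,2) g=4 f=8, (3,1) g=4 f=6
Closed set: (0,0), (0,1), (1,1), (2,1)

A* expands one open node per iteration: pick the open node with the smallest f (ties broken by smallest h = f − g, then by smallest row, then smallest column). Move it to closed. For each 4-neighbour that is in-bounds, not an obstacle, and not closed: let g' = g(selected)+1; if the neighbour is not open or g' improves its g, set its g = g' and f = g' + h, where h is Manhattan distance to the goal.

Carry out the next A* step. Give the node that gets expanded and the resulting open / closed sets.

expanded=(3,1); open=[(0,2) g=2 f=8, (1,0) g=1 f=6, (1,2) g=3 f=8, (2,2) g=4 f=8, (3,0) g=5 f=8, (4,1) g=5 f=6]; closed=[(0,0), (0,1), (1,1), (2,1), (3,1)]

step 1: expand (3,1) (f=6, h=2) → closed; open now [(0,2) g=2 f=8, (1,0) g=1 f=6, (1,2) g=3 f=8, (2,2) g=4 f=8, (3,0) g=5 f=8, (4,1) g=5 f=6]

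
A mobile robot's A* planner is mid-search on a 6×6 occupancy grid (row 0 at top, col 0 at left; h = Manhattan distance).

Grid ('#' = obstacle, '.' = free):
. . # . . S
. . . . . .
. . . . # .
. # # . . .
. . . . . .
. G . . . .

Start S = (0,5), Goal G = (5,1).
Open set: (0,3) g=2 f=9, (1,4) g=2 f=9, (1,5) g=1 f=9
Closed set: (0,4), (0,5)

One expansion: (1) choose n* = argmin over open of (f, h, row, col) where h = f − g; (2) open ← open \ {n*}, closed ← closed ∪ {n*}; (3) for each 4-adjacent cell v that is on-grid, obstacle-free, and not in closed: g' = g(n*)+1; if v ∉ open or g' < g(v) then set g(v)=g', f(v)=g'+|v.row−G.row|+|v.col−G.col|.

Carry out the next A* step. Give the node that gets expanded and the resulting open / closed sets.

step 1: expand (0,3) (f=9, h=7) → closed; open now [(1,3) g=3 f=9, (1,4) g=2 f=9, (1,5) g=1 f=9]

expanded=(0,3); open=[(1,3) g=3 f=9, (1,4) g=2 f=9, (1,5) g=1 f=9]; closed=[(0,3), (0,4), (0,5)]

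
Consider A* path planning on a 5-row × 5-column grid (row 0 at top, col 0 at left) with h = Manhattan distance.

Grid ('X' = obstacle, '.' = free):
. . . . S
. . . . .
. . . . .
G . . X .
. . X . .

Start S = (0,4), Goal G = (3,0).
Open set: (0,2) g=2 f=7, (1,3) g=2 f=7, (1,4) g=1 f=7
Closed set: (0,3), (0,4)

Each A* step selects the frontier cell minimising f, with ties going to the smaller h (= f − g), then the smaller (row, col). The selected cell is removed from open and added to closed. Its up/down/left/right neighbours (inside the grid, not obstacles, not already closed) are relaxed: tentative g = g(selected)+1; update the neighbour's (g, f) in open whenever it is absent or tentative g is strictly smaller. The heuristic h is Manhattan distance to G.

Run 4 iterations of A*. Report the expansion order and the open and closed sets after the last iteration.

order=[(0,2) → (0,1) → (0,0) → (1,0)]; open=[(1,1) g=4 f=7, (1,2) g=3 f=7, (1,3) g=2 f=7, (1,4) g=1 f=7, (2,0) g=6 f=7]; closed=[(0,0), (0,1), (0,2), (0,3), (0,4), (1,0)]

step 1: expand (0,2) (f=7, h=5) → closed; open now [(0,1) g=3 f=7, (1,2) g=3 f=7, (1,3) g=2 f=7, (1,4) g=1 f=7]
step 2: expand (0,1) (f=7, h=4) → closed; open now [(0,0) g=4 f=7, (1,1) g=4 f=7, (1,2) g=3 f=7, (1,3) g=2 f=7, (1,4) g=1 f=7]
step 3: expand (0,0) (f=7, h=3) → closed; open now [(1,0) g=5 f=7, (1,1) g=4 f=7, (1,2) g=3 f=7, (1,3) g=2 f=7, (1,4) g=1 f=7]
step 4: expand (1,0) (f=7, h=2) → closed; open now [(1,1) g=4 f=7, (1,2) g=3 f=7, (1,3) g=2 f=7, (1,4) g=1 f=7, (2,0) g=6 f=7]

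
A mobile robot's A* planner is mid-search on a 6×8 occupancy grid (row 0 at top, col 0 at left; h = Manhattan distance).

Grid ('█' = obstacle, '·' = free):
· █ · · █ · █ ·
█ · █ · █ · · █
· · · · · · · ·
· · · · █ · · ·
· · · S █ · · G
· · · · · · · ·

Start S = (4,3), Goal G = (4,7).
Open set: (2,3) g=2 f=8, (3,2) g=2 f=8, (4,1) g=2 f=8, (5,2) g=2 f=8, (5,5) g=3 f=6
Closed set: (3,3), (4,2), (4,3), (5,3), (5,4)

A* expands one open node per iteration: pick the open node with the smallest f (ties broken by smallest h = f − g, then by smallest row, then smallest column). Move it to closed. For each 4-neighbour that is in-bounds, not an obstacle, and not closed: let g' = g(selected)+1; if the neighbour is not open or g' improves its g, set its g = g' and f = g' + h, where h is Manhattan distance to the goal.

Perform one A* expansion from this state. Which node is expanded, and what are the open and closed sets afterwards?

step 1: expand (5,5) (f=6, h=3) → closed; open now [(2,3) g=2 f=8, (3,2) g=2 f=8, (4,1) g=2 f=8, (4,5) g=4 f=6, (5,2) g=2 f=8, (5,6) g=4 f=6]

expanded=(5,5); open=[(2,3) g=2 f=8, (3,2) g=2 f=8, (4,1) g=2 f=8, (4,5) g=4 f=6, (5,2) g=2 f=8, (5,6) g=4 f=6]; closed=[(3,3), (4,2), (4,3), (5,3), (5,4), (5,5)]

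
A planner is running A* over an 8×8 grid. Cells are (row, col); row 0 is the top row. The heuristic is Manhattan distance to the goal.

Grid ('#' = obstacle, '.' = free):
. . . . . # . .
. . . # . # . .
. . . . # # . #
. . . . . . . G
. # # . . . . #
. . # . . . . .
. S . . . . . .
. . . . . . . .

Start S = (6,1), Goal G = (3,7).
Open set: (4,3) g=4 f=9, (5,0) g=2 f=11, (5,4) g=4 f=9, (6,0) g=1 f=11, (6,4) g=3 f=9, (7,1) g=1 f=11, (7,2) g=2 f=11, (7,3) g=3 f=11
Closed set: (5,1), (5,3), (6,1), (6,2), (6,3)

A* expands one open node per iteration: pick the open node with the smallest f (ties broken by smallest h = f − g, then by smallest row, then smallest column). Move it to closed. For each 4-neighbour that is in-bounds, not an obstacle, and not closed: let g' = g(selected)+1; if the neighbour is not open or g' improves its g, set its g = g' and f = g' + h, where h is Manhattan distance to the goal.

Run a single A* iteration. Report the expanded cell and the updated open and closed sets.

step 1: expand (4,3) (f=9, h=5) → closed; open now [(3,3) g=5 f=9, (4,4) g=5 f=9, (5,0) g=2 f=11, (5,4) g=4 f=9, (6,0) g=1 f=11, (6,4) g=3 f=9, (7,1) g=1 f=11, (7,2) g=2 f=11, (7,3) g=3 f=11]

expanded=(4,3); open=[(3,3) g=5 f=9, (4,4) g=5 f=9, (5,0) g=2 f=11, (5,4) g=4 f=9, (6,0) g=1 f=11, (6,4) g=3 f=9, (7,1) g=1 f=11, (7,2) g=2 f=11, (7,3) g=3 f=11]; closed=[(4,3), (5,1), (5,3), (6,1), (6,2), (6,3)]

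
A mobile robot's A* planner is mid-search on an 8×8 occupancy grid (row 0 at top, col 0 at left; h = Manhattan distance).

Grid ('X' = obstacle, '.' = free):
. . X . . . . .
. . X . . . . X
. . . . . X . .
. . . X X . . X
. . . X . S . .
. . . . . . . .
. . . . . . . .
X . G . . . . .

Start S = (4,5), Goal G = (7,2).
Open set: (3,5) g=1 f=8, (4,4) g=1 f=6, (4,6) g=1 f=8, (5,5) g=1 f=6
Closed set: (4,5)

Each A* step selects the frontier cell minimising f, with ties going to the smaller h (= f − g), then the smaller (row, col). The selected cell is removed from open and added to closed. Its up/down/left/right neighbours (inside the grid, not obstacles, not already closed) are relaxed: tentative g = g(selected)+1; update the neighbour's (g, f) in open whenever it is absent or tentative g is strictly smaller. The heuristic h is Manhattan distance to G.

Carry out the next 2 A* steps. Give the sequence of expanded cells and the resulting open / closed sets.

order=[(4,4) → (5,4)]; open=[(3,5) g=1 f=8, (4,6) g=1 f=8, (5,3) g=3 f=6, (5,5) g=1 f=6, (6,4) g=3 f=6]; closed=[(4,4), (4,5), (5,4)]

step 1: expand (4,4) (f=6, h=5) → closed; open now [(3,5) g=1 f=8, (4,6) g=1 f=8, (5,4) g=2 f=6, (5,5) g=1 f=6]
step 2: expand (5,4) (f=6, h=4) → closed; open now [(3,5) g=1 f=8, (4,6) g=1 f=8, (5,3) g=3 f=6, (5,5) g=1 f=6, (6,4) g=3 f=6]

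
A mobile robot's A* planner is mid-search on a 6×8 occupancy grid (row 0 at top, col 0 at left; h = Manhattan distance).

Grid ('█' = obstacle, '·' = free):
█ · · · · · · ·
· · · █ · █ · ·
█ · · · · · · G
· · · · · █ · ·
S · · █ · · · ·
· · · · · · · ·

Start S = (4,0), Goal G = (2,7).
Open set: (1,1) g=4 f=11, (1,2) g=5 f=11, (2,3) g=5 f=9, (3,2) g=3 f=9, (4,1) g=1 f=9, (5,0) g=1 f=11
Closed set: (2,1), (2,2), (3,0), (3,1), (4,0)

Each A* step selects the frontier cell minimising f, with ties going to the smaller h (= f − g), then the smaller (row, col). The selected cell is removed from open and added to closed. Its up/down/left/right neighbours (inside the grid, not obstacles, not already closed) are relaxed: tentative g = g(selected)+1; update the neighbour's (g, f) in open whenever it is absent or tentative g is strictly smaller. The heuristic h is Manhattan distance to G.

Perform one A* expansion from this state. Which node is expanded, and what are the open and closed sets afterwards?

expanded=(2,3); open=[(1,1) g=4 f=11, (1,2) g=5 f=11, (2,4) g=6 f=9, (3,2) g=3 f=9, (3,3) g=6 f=11, (4,1) g=1 f=9, (5,0) g=1 f=11]; closed=[(2,1), (2,2), (2,3), (3,0), (3,1), (4,0)]

step 1: expand (2,3) (f=9, h=4) → closed; open now [(1,1) g=4 f=11, (1,2) g=5 f=11, (2,4) g=6 f=9, (3,2) g=3 f=9, (3,3) g=6 f=11, (4,1) g=1 f=9, (5,0) g=1 f=11]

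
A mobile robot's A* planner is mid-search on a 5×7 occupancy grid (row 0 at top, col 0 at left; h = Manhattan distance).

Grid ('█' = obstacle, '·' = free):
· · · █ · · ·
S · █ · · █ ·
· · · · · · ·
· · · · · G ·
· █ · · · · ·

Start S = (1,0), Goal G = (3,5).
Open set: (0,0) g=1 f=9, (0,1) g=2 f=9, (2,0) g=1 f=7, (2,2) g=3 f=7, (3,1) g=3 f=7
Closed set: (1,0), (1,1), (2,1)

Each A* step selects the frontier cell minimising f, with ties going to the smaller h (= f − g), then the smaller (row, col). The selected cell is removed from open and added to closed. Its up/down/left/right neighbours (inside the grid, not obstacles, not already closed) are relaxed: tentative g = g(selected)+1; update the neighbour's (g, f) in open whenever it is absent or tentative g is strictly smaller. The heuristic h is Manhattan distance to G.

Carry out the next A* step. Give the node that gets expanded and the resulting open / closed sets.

expanded=(2,2); open=[(0,0) g=1 f=9, (0,1) g=2 f=9, (2,0) g=1 f=7, (2,3) g=4 f=7, (3,1) g=3 f=7, (3,2) g=4 f=7]; closed=[(1,0), (1,1), (2,1), (2,2)]

step 1: expand (2,2) (f=7, h=4) → closed; open now [(0,0) g=1 f=9, (0,1) g=2 f=9, (2,0) g=1 f=7, (2,3) g=4 f=7, (3,1) g=3 f=7, (3,2) g=4 f=7]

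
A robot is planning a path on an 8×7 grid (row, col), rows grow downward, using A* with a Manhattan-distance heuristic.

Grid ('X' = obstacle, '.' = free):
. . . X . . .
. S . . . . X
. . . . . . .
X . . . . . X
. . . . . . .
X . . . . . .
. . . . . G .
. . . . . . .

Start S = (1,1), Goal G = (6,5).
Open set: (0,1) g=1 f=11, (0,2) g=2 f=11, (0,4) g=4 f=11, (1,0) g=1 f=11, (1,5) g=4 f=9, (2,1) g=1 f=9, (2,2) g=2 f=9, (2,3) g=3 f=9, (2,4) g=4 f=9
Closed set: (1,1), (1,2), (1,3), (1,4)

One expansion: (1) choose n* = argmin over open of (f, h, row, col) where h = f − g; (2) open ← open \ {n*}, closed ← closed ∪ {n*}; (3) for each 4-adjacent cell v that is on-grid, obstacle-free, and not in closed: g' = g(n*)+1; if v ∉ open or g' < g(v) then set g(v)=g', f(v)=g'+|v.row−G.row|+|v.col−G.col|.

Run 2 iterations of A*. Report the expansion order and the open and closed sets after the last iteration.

step 1: expand (1,5) (f=9, h=5) → closed; open now [(0,1) g=1 f=11, (0,2) g=2 f=11, (0,4) g=4 f=11, (0,5) g=5 f=11, (1,0) g=1 f=11, (2,1) g=1 f=9, (2,2) g=2 f=9, (2,3) g=3 f=9, (2,4) g=4 f=9, (2,5) g=5 f=9]
step 2: expand (2,5) (f=9, h=4) → closed; open now [(0,1) g=1 f=11, (0,2) g=2 f=11, (0,4) g=4 f=11, (0,5) g=5 f=11, (1,0) g=1 f=11, (2,1) g=1 f=9, (2,2) g=2 f=9, (2,3) g=3 f=9, (2,4) g=4 f=9, (2,6) g=6 f=11, (3,5) g=6 f=9]

order=[(1,5) → (2,5)]; open=[(0,1) g=1 f=11, (0,2) g=2 f=11, (0,4) g=4 f=11, (0,5) g=5 f=11, (1,0) g=1 f=11, (2,1) g=1 f=9, (2,2) g=2 f=9, (2,3) g=3 f=9, (2,4) g=4 f=9, (2,6) g=6 f=11, (3,5) g=6 f=9]; closed=[(1,1), (1,2), (1,3), (1,4), (1,5), (2,5)]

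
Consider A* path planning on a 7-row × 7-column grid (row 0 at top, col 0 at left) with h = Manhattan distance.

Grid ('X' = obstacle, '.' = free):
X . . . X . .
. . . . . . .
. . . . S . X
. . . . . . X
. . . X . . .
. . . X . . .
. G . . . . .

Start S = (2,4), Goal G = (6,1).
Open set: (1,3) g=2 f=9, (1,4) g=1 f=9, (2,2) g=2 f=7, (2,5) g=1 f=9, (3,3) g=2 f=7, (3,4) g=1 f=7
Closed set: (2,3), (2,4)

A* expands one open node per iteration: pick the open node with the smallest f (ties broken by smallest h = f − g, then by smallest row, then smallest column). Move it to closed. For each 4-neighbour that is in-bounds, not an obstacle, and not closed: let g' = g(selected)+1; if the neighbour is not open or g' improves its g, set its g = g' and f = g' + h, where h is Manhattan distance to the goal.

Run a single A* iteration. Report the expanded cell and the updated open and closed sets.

step 1: expand (2,2) (f=7, h=5) → closed; open now [(1,2) g=3 f=9, (1,3) g=2 f=9, (1,4) g=1 f=9, (2,1) g=3 f=7, (2,5) g=1 f=9, (3,2) g=3 f=7, (3,3) g=2 f=7, (3,4) g=1 f=7]

expanded=(2,2); open=[(1,2) g=3 f=9, (1,3) g=2 f=9, (1,4) g=1 f=9, (2,1) g=3 f=7, (2,5) g=1 f=9, (3,2) g=3 f=7, (3,3) g=2 f=7, (3,4) g=1 f=7]; closed=[(2,2), (2,3), (2,4)]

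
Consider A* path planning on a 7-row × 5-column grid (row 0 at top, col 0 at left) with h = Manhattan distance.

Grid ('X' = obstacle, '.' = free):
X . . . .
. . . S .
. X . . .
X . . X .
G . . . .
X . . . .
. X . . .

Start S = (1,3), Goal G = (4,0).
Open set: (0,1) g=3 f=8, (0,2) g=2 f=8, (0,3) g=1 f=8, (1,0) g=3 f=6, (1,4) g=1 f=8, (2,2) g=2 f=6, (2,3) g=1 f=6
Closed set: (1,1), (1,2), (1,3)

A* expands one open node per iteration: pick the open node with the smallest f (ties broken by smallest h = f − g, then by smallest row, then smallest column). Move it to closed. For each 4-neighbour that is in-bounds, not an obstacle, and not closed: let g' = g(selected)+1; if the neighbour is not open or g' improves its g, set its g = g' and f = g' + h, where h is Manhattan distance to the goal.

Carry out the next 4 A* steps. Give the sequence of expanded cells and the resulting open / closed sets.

step 1: expand (1,0) (f=6, h=3) → closed; open now [(0,1) g=3 f=8, (0,2) g=2 f=8, (0,3) g=1 f=8, (1,4) g=1 f=8, (2,0) g=4 f=6, (2,2) g=2 f=6, (2,3) g=1 f=6]
step 2: expand (2,0) (f=6, h=2) → closed; open now [(0,1) g=3 f=8, (0,2) g=2 f=8, (0,3) g=1 f=8, (1,4) g=1 f=8, (2,2) g=2 f=6, (2,3) g=1 f=6]
step 3: expand (2,2) (f=6, h=4) → closed; open now [(0,1) g=3 f=8, (0,2) g=2 f=8, (0,3) g=1 f=8, (1,4) g=1 f=8, (2,3) g=1 f=6, (3,2) g=3 f=6]
step 4: expand (3,2) (f=6, h=3) → closed; open now [(0,1) g=3 f=8, (0,2) g=2 f=8, (0,3) g=1 f=8, (1,4) g=1 f=8, (2,3) g=1 f=6, (3,1) g=4 f=6, (4,2) g=4 f=6]

order=[(1,0) → (2,0) → (2,2) → (3,2)]; open=[(0,1) g=3 f=8, (0,2) g=2 f=8, (0,3) g=1 f=8, (1,4) g=1 f=8, (2,3) g=1 f=6, (3,1) g=4 f=6, (4,2) g=4 f=6]; closed=[(1,0), (1,1), (1,2), (1,3), (2,0), (2,2), (3,2)]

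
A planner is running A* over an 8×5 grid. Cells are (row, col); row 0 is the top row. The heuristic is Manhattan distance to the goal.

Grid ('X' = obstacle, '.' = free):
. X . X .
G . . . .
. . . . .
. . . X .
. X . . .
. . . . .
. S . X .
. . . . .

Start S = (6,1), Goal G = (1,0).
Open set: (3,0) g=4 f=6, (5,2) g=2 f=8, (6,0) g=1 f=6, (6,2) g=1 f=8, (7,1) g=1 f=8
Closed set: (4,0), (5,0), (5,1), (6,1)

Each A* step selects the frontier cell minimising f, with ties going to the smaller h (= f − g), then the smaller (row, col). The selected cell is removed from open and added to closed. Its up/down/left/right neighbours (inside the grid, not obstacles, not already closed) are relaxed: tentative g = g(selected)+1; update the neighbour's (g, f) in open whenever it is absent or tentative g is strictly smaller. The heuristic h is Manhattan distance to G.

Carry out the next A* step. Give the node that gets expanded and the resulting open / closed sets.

step 1: expand (3,0) (f=6, h=2) → closed; open now [(2,0) g=5 f=6, (3,1) g=5 f=8, (5,2) g=2 f=8, (6,0) g=1 f=6, (6,2) g=1 f=8, (7,1) g=1 f=8]

expanded=(3,0); open=[(2,0) g=5 f=6, (3,1) g=5 f=8, (5,2) g=2 f=8, (6,0) g=1 f=6, (6,2) g=1 f=8, (7,1) g=1 f=8]; closed=[(3,0), (4,0), (5,0), (5,1), (6,1)]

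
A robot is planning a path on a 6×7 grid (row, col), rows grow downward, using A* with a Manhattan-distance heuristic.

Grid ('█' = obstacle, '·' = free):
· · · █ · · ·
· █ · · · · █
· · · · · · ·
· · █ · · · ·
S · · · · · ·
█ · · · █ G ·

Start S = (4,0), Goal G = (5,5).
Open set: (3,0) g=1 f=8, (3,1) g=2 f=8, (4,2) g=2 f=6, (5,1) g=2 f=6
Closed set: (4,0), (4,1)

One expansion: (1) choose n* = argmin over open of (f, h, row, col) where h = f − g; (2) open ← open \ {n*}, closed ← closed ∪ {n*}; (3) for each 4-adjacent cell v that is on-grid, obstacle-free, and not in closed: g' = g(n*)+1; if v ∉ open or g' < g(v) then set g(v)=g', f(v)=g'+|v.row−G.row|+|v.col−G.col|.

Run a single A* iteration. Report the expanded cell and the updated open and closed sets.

expanded=(4,2); open=[(3,0) g=1 f=8, (3,1) g=2 f=8, (4,3) g=3 f=6, (5,1) g=2 f=6, (5,2) g=3 f=6]; closed=[(4,0), (4,1), (4,2)]

step 1: expand (4,2) (f=6, h=4) → closed; open now [(3,0) g=1 f=8, (3,1) g=2 f=8, (4,3) g=3 f=6, (5,1) g=2 f=6, (5,2) g=3 f=6]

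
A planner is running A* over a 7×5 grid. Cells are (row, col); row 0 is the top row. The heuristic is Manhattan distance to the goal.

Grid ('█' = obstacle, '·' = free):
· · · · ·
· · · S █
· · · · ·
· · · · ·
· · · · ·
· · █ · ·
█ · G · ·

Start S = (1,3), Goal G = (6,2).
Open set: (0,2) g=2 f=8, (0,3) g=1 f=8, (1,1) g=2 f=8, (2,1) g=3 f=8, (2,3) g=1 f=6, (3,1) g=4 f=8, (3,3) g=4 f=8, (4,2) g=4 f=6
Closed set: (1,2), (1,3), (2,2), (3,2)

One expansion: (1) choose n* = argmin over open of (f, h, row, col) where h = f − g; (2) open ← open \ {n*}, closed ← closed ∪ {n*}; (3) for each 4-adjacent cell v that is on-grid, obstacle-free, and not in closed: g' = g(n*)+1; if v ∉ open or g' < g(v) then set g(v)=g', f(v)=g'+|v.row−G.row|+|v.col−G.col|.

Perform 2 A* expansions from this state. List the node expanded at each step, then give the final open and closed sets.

step 1: expand (4,2) (f=6, h=2) → closed; open now [(0,2) g=2 f=8, (0,3) g=1 f=8, (1,1) g=2 f=8, (2,1) g=3 f=8, (2,3) g=1 f=6, (3,1) g=4 f=8, (3,3) g=4 f=8, (4,1) g=5 f=8, (4,3) g=5 f=8]
step 2: expand (2,3) (f=6, h=5) → closed; open now [(0,2) g=2 f=8, (0,3) g=1 f=8, (1,1) g=2 f=8, (2,1) g=3 f=8, (2,4) g=2 f=8, (3,1) g=4 f=8, (3,3) g=2 f=6, (4,1) g=5 f=8, (4,3) g=5 f=8]

order=[(4,2) → (2,3)]; open=[(0,2) g=2 f=8, (0,3) g=1 f=8, (1,1) g=2 f=8, (2,1) g=3 f=8, (2,4) g=2 f=8, (3,1) g=4 f=8, (3,3) g=2 f=6, (4,1) g=5 f=8, (4,3) g=5 f=8]; closed=[(1,2), (1,3), (2,2), (2,3), (3,2), (4,2)]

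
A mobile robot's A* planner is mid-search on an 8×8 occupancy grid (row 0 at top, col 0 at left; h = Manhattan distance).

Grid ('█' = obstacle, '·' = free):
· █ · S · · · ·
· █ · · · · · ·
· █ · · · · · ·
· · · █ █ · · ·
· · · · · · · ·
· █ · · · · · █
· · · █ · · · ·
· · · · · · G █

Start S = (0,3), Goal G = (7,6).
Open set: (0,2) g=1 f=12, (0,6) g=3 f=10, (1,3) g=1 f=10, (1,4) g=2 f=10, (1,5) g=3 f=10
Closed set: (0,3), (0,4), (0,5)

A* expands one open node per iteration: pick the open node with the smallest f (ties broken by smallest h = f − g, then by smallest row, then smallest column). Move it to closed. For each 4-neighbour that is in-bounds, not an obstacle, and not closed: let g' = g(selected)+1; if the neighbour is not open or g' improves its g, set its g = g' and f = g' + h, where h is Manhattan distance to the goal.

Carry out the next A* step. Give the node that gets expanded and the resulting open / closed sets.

step 1: expand (0,6) (f=10, h=7) → closed; open now [(0,2) g=1 f=12, (0,7) g=4 f=12, (1,3) g=1 f=10, (1,4) g=2 f=10, (1,5) g=3 f=10, (1,6) g=4 f=10]

expanded=(0,6); open=[(0,2) g=1 f=12, (0,7) g=4 f=12, (1,3) g=1 f=10, (1,4) g=2 f=10, (1,5) g=3 f=10, (1,6) g=4 f=10]; closed=[(0,3), (0,4), (0,5), (0,6)]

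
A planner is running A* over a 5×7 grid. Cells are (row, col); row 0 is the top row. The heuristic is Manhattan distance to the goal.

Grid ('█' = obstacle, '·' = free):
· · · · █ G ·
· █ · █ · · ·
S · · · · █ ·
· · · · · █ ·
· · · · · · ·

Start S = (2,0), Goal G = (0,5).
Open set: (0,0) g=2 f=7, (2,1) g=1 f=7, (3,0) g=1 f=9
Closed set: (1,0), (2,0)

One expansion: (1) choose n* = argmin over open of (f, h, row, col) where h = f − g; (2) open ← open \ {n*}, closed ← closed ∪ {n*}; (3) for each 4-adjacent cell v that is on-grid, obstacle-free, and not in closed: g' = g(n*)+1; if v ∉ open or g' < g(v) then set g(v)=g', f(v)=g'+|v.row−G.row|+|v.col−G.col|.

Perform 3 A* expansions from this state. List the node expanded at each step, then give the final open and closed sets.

order=[(0,0) → (0,1) → (0,2)]; open=[(0,3) g=5 f=7, (1,2) g=5 f=9, (2,1) g=1 f=7, (3,0) g=1 f=9]; closed=[(0,0), (0,1), (0,2), (1,0), (2,0)]

step 1: expand (0,0) (f=7, h=5) → closed; open now [(0,1) g=3 f=7, (2,1) g=1 f=7, (3,0) g=1 f=9]
step 2: expand (0,1) (f=7, h=4) → closed; open now [(0,2) g=4 f=7, (2,1) g=1 f=7, (3,0) g=1 f=9]
step 3: expand (0,2) (f=7, h=3) → closed; open now [(0,3) g=5 f=7, (1,2) g=5 f=9, (2,1) g=1 f=7, (3,0) g=1 f=9]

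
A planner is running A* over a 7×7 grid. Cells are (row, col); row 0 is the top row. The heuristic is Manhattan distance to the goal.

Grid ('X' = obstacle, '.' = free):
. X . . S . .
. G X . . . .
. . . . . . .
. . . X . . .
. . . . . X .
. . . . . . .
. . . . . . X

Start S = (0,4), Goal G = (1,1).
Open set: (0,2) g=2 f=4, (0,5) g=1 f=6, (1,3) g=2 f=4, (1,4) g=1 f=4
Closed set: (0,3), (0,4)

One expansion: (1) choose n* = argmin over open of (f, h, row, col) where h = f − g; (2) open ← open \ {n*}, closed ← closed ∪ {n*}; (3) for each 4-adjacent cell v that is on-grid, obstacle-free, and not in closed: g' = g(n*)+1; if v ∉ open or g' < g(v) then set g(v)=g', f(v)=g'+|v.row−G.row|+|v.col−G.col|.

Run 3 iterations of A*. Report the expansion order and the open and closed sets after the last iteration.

step 1: expand (0,2) (f=4, h=2) → closed; open now [(0,5) g=1 f=6, (1,3) g=2 f=4, (1,4) g=1 f=4]
step 2: expand (1,3) (f=4, h=2) → closed; open now [(0,5) g=1 f=6, (1,4) g=1 f=4, (2,3) g=3 f=6]
step 3: expand (1,4) (f=4, h=3) → closed; open now [(0,5) g=1 f=6, (1,5) g=2 f=6, (2,3) g=3 f=6, (2,4) g=2 f=6]

order=[(0,2) → (1,3) → (1,4)]; open=[(0,5) g=1 f=6, (1,5) g=2 f=6, (2,3) g=3 f=6, (2,4) g=2 f=6]; closed=[(0,2), (0,3), (0,4), (1,3), (1,4)]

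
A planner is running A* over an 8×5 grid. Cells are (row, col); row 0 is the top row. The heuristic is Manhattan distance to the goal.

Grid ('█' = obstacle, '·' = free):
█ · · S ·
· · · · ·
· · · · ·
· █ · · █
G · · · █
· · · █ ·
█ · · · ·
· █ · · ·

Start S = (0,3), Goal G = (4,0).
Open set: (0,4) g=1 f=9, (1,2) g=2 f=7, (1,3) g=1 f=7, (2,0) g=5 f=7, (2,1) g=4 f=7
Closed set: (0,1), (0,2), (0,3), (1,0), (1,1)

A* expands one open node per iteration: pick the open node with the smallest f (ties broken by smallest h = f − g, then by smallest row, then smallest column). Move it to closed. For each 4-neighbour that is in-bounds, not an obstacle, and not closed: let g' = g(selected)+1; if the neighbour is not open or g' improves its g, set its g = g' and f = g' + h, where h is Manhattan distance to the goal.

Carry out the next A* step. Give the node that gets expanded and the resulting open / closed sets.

expanded=(2,0); open=[(0,4) g=1 f=9, (1,2) g=2 f=7, (1,3) g=1 f=7, (2,1) g=4 f=7, (3,0) g=6 f=7]; closed=[(0,1), (0,2), (0,3), (1,0), (1,1), (2,0)]

step 1: expand (2,0) (f=7, h=2) → closed; open now [(0,4) g=1 f=9, (1,2) g=2 f=7, (1,3) g=1 f=7, (2,1) g=4 f=7, (3,0) g=6 f=7]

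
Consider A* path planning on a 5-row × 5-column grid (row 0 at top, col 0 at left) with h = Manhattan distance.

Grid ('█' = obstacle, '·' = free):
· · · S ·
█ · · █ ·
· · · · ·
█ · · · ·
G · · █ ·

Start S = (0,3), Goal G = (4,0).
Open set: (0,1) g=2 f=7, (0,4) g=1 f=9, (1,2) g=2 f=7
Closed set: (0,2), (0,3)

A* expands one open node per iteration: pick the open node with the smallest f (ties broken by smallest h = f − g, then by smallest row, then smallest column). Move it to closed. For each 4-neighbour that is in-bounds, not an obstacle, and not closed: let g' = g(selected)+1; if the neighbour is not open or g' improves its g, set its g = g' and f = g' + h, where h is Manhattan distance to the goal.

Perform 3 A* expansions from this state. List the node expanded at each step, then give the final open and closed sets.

order=[(0,1) → (0,0) → (1,1)]; open=[(0,4) g=1 f=9, (1,2) g=2 f=7, (2,1) g=4 f=7]; closed=[(0,0), (0,1), (0,2), (0,3), (1,1)]

step 1: expand (0,1) (f=7, h=5) → closed; open now [(0,0) g=3 f=7, (0,4) g=1 f=9, (1,1) g=3 f=7, (1,2) g=2 f=7]
step 2: expand (0,0) (f=7, h=4) → closed; open now [(0,4) g=1 f=9, (1,1) g=3 f=7, (1,2) g=2 f=7]
step 3: expand (1,1) (f=7, h=4) → closed; open now [(0,4) g=1 f=9, (1,2) g=2 f=7, (2,1) g=4 f=7]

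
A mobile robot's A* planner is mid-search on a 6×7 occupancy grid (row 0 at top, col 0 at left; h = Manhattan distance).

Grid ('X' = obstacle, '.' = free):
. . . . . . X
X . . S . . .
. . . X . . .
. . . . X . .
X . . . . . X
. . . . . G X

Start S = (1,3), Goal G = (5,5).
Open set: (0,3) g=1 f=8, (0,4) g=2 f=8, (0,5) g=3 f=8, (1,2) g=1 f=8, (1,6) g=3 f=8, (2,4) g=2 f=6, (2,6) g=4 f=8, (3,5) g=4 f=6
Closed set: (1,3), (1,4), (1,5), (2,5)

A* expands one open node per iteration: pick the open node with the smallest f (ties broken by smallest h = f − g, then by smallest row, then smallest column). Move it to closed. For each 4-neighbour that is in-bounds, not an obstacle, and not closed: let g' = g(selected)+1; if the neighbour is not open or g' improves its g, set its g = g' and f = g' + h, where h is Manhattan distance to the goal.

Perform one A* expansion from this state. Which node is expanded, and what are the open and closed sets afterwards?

step 1: expand (3,5) (f=6, h=2) → closed; open now [(0,3) g=1 f=8, (0,4) g=2 f=8, (0,5) g=3 f=8, (1,2) g=1 f=8, (1,6) g=3 f=8, (2,4) g=2 f=6, (2,6) g=4 f=8, (3,6) g=5 f=8, (4,5) g=5 f=6]

expanded=(3,5); open=[(0,3) g=1 f=8, (0,4) g=2 f=8, (0,5) g=3 f=8, (1,2) g=1 f=8, (1,6) g=3 f=8, (2,4) g=2 f=6, (2,6) g=4 f=8, (3,6) g=5 f=8, (4,5) g=5 f=6]; closed=[(1,3), (1,4), (1,5), (2,5), (3,5)]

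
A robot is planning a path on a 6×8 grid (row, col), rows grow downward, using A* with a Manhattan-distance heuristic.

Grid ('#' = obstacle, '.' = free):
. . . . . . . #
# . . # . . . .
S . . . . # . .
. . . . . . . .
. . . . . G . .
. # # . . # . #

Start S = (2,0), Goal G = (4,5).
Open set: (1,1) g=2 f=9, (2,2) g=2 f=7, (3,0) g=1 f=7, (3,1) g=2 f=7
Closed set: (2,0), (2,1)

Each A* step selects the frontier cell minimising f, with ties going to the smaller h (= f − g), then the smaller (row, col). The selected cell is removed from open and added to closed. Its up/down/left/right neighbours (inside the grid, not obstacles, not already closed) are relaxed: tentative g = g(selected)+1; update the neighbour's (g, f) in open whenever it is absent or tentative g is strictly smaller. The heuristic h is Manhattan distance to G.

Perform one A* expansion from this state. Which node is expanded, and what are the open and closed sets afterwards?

step 1: expand (2,2) (f=7, h=5) → closed; open now [(1,1) g=2 f=9, (1,2) g=3 f=9, (2,3) g=3 f=7, (3,0) g=1 f=7, (3,1) g=2 f=7, (3,2) g=3 f=7]

expanded=(2,2); open=[(1,1) g=2 f=9, (1,2) g=3 f=9, (2,3) g=3 f=7, (3,0) g=1 f=7, (3,1) g=2 f=7, (3,2) g=3 f=7]; closed=[(2,0), (2,1), (2,2)]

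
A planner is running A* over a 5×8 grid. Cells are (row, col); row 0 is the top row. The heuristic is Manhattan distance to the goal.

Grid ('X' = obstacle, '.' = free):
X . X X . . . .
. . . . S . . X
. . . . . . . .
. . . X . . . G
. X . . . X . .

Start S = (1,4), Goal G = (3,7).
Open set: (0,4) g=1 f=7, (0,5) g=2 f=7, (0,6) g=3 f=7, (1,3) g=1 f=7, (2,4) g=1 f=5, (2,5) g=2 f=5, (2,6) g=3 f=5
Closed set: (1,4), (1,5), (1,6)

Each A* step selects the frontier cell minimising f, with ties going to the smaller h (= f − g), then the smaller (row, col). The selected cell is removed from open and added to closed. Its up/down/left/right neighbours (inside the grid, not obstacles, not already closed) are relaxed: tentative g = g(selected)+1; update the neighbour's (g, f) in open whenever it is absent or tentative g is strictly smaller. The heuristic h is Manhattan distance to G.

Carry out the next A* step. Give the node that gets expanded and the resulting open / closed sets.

expanded=(2,6); open=[(0,4) g=1 f=7, (0,5) g=2 f=7, (0,6) g=3 f=7, (1,3) g=1 f=7, (2,4) g=1 f=5, (2,5) g=2 f=5, (2,7) g=4 f=5, (3,6) g=4 f=5]; closed=[(1,4), (1,5), (1,6), (2,6)]

step 1: expand (2,6) (f=5, h=2) → closed; open now [(0,4) g=1 f=7, (0,5) g=2 f=7, (0,6) g=3 f=7, (1,3) g=1 f=7, (2,4) g=1 f=5, (2,5) g=2 f=5, (2,7) g=4 f=5, (3,6) g=4 f=5]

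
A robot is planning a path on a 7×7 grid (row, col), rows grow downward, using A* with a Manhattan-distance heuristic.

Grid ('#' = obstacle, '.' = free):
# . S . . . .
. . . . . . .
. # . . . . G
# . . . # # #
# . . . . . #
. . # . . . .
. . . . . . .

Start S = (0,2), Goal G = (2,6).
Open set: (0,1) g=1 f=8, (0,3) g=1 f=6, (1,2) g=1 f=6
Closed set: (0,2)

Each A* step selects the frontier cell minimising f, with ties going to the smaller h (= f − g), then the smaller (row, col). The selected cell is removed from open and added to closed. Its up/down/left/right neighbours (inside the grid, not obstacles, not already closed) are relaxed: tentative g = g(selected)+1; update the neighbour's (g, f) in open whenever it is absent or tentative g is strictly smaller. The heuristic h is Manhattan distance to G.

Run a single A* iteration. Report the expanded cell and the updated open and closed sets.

step 1: expand (0,3) (f=6, h=5) → closed; open now [(0,1) g=1 f=8, (0,4) g=2 f=6, (1,2) g=1 f=6, (1,3) g=2 f=6]

expanded=(0,3); open=[(0,1) g=1 f=8, (0,4) g=2 f=6, (1,2) g=1 f=6, (1,3) g=2 f=6]; closed=[(0,2), (0,3)]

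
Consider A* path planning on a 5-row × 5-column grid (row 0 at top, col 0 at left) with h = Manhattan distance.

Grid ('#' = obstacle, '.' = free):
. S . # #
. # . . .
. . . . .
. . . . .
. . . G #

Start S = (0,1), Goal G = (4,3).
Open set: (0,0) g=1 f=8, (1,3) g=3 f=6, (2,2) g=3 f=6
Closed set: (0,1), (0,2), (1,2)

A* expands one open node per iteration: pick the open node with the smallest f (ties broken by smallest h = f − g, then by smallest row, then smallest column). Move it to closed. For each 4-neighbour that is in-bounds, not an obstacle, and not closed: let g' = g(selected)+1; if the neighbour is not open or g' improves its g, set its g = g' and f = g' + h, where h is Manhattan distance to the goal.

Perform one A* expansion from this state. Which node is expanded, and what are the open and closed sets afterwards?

expanded=(1,3); open=[(0,0) g=1 f=8, (1,4) g=4 f=8, (2,2) g=3 f=6, (2,3) g=4 f=6]; closed=[(0,1), (0,2), (1,2), (1,3)]

step 1: expand (1,3) (f=6, h=3) → closed; open now [(0,0) g=1 f=8, (1,4) g=4 f=8, (2,2) g=3 f=6, (2,3) g=4 f=6]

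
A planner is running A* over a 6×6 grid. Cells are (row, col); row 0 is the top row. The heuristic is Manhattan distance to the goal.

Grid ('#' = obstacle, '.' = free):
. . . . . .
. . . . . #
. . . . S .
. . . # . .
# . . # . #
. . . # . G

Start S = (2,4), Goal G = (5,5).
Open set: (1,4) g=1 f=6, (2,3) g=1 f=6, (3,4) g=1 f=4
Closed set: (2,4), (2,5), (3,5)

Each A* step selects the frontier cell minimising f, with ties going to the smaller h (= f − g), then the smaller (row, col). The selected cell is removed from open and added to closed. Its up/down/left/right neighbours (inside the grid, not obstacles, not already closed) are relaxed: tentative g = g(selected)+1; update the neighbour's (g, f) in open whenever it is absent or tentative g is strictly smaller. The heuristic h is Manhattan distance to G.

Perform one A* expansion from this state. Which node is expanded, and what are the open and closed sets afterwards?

expanded=(3,4); open=[(1,4) g=1 f=6, (2,3) g=1 f=6, (4,4) g=2 f=4]; closed=[(2,4), (2,5), (3,4), (3,5)]

step 1: expand (3,4) (f=4, h=3) → closed; open now [(1,4) g=1 f=6, (2,3) g=1 f=6, (4,4) g=2 f=4]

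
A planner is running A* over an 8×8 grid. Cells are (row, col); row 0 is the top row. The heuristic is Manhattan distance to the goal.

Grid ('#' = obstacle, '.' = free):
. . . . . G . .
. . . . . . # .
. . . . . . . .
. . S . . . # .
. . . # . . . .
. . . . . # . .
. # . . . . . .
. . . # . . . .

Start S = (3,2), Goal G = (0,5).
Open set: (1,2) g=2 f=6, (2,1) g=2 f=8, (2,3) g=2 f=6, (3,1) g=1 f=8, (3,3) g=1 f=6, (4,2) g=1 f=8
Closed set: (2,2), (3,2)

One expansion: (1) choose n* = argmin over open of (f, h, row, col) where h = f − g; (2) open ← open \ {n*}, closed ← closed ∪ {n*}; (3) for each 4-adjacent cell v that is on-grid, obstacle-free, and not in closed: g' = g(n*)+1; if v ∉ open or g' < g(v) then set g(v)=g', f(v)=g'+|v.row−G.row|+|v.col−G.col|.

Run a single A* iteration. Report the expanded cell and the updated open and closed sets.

step 1: expand (1,2) (f=6, h=4) → closed; open now [(0,2) g=3 f=6, (1,1) g=3 f=8, (1,3) g=3 f=6, (2,1) g=2 f=8, (2,3) g=2 f=6, (3,1) g=1 f=8, (3,3) g=1 f=6, (4,2) g=1 f=8]

expanded=(1,2); open=[(0,2) g=3 f=6, (1,1) g=3 f=8, (1,3) g=3 f=6, (2,1) g=2 f=8, (2,3) g=2 f=6, (3,1) g=1 f=8, (3,3) g=1 f=6, (4,2) g=1 f=8]; closed=[(1,2), (2,2), (3,2)]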